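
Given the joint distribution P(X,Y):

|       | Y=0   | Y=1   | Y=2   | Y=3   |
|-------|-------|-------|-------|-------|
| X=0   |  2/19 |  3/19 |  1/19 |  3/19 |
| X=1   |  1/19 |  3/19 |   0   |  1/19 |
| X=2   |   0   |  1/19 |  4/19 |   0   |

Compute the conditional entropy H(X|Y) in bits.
1.0395 bits

H(X|Y) = H(X,Y) - H(Y)

H(X,Y) = -Σ_{x,y} P(x,y) log₂ P(x,y). Per-cell terms -P(x,y)·log₂P(x,y):
  X=0: 0.3418871, 0.4204682, 0.2235751, 0.4204682
  X=1: 0.2235751, 0.4204682, 0.0000000, 0.2235751
  X=2: 0.0000000, 0.2235751, 0.4732479, 0.0000000
  (cells with P = 0 contribute 0)
Sum of the 12 terms: H(X,Y) = 2.970840 bits

Marginal of Y (column sums):
  P(Y=0) = 2/19 + 1/19 + 0 = 3/19
  P(Y=1) = 3/19 + 3/19 + 1/19 = 7/19
  P(Y=2) = 1/19 + 0 + 4/19 = 5/19
  P(Y=3) = 3/19 + 1/19 + 0 = 4/19
H(Y) = -[(3/19)·log₂(3/19) + (7/19)·log₂(7/19) + (5/19)·log₂(5/19) + (4/19)·log₂(4/19)]
  = 0.4204682 + 0.5307373 + 0.5068420 + 0.4732479 = 1.931295 bits

H(X|Y) = H(X,Y) - H(Y) = 2.970840 - 1.931295 = 1.0395 bits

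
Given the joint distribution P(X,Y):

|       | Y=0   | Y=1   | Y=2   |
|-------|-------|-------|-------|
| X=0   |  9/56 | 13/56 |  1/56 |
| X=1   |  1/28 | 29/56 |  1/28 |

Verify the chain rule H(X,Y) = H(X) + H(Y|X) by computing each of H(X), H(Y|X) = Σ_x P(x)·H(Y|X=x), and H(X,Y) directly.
H(X) = 0.9769 bits, H(Y|X) = 0.8748 bits, H(X,Y) = 1.8517 bits

Marginal of X (row sums):
  P(X=0) = 9/56 + 13/56 + 1/56 = 23/56
  P(X=1) = 1/28 + 29/56 + 1/28 = 33/56
H(X) = -[(23/56)·log₂(23/56) + (33/56)·log₂(33/56)]
  = 0.5273 + 0.4496 = 0.9769 bits

H(Y|X) = Σ_x P(x)·H(Y|X=x):
  X=0: P(X=0) = 23/56, P(Y|X=0) = (9/23, 13/23, 1/23) → H(Y|X=0) = 1.1916
  X=1: P(X=1) = 33/56, P(Y|X=1) = (2/33, 29/33, 2/33) → H(Y|X=1) = 0.6540
H(Y|X) = (23/56)·1.1916 + (33/56)·0.6540 = 0.8748 bits

H(X,Y) = -Σ_{x,y} P(x,y) log₂ P(x,y). Per-cell terms -P(x,y)·log₂P(x,y):
  X=0: 0.4239, 0.4891, 0.1037
  X=1: 0.1717, 0.4916, 0.1717
Sum of the 6 terms: H(X,Y) = 1.8517 bits

Chain rule check:
  H(X) + H(Y|X) = 0.9769 + 0.8748 = 1.8517 bits
  H(X,Y) = 1.8517 bits
✓ Chain rule verified.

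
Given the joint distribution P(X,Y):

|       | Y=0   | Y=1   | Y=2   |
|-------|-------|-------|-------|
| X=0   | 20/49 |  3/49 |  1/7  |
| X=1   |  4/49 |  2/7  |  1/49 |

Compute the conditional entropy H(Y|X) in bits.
1.1382 bits

H(Y|X) = H(X,Y) - H(X)

H(X,Y) = -Σ_{x,y} P(x,y) log₂ P(x,y). Per-cell terms -P(x,y)·log₂P(x,y):
  X=0: 0.52767, 0.24672, 0.40105
  X=1: 0.29508, 0.51639, 0.11459
Sum of the 6 terms: H(X,Y) = 2.1015 bits

Marginal of X (row sums):
  P(X=0) = 20/49 + 3/49 + 1/7 = 30/49
  P(X=1) = 4/49 + 2/7 + 1/49 = 19/49
H(X) = -[(30/49)·log₂(30/49) + (19/49)·log₂(19/49)]
  = 0.43336 + 0.52998 = 0.9633 bits

H(Y|X) = H(X,Y) - H(X) = 2.1015 - 0.9633 = 1.1382 bits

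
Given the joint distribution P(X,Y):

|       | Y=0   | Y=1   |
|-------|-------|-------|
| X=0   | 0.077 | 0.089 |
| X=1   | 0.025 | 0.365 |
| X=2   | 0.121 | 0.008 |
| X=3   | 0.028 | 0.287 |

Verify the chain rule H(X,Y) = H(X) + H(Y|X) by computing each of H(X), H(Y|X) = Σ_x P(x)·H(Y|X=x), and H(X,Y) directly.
H(X) = 1.8660 bits, H(Y|X) = 0.4789 bits, H(X,Y) = 2.3449 bits

Marginal of X (row sums):
  P(X=0) = 0.077 + 0.089 = 0.166
  P(X=1) = 0.025 + 0.365 = 0.390
  P(X=2) = 0.121 + 0.008 = 0.129
  P(X=3) = 0.028 + 0.287 = 0.315
H(X) = -[0.166·log₂(0.166) + 0.390·log₂(0.390) + 0.129·log₂(0.129) + 0.315·log₂(0.315)]
  = 0.43006 + 0.52980 + 0.38114 + 0.52497 = 1.8660 bits

H(Y|X) = Σ_x P(x)·H(Y|X=x):
  X=0: P(X=0) = 0.166, P(Y|X=0) = (77/166, 89/166) → H(Y|X=0) = 0.99623
  X=1: P(X=1) = 0.390, P(Y|X=1) = (5/78, 73/78) → H(Y|X=1) = 0.34352
  X=2: P(X=2) = 0.129, P(Y|X=2) = (121/129, 8/129) → H(Y|X=2) = 0.33539
  X=3: P(X=3) = 0.315, P(Y|X=3) = (4/45, 41/45) → H(Y|X=3) = 0.43275
H(Y|X) = 0.166·0.99623 + 0.390·0.34352 + 0.129·0.33539 + 0.315·0.43275 = 0.4789 bits

H(X,Y) = -Σ_{x,y} P(x,y) log₂ P(x,y). Per-cell terms -P(x,y)·log₂P(x,y):
  X=0: 0.28482, 0.31061
  X=1: 0.13305, 0.53072
  X=2: 0.36868, 0.05573
  X=3: 0.14444, 0.51685
Sum of the 8 terms: H(X,Y) = 2.3449 bits

Chain rule check:
  H(X) + H(Y|X) = 1.8660 + 0.4789 = 2.3449 bits
  H(X,Y) = 2.3449 bits
✓ Chain rule verified.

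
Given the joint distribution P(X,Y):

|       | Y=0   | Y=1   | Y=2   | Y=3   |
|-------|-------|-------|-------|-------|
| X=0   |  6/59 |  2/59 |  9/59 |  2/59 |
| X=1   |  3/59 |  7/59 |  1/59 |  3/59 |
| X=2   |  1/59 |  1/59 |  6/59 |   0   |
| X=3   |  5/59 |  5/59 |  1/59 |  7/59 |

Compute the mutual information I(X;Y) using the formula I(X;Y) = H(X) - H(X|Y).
0.3368 bits

I(X;Y) = H(X) - H(X|Y)

Marginal of X (row sums):
  P(X=0) = 6/59 + 2/59 + 9/59 + 2/59 = 19/59
  P(X=1) = 3/59 + 7/59 + 1/59 + 3/59 = 14/59
  P(X=2) = 1/59 + 1/59 + 6/59 + 0 = 8/59
  P(X=3) = 5/59 + 5/59 + 1/59 + 7/59 = 18/59
H(X) = -[(19/59)·log₂(19/59) + (14/59)·log₂(14/59) + (8/59)·log₂(8/59) + (18/59)·log₂(18/59)]
  = 0.52643 + 0.49244 + 0.39087 + 0.52252 = 1.9323 bits

Marginal of Y (column sums):
  P(Y=0) = 6/59 + 3/59 + 1/59 + 5/59 = 15/59
  P(Y=1) = 2/59 + 7/59 + 1/59 + 5/59 = 15/59
  P(Y=2) = 9/59 + 1/59 + 6/59 + 1/59 = 17/59
  P(Y=3) = 2/59 + 3/59 + 0 + 7/59 = 12/59
H(X|Y) = Σ_y P(y)·H(X|Y=y):
  Y=0: P(Y=0) = 15/59, P(X|Y=0) = (2/5, 1/5, 1/15, 1/3) → H(X|Y=0) = 1.78194
  Y=1: P(Y=1) = 15/59, P(X|Y=1) = (2/15, 7/15, 1/15, 1/3) → H(X|Y=1) = 1.68948
  Y=2: P(Y=2) = 17/59, P(X|Y=2) = (9/17, 1/17, 6/17, 1/17) → H(X|Y=2) = 1.49693
  Y=3: P(Y=3) = 12/59, P(X|Y=3) = (1/6, 1/4, 0, 7/12) → H(X|Y=3) = 1.38443
H(X|Y) = (15/59)·1.78194 + (15/59)·1.68948 + (17/59)·1.49693 + (12/59)·1.38443 = 1.5955 bits

I(X;Y) = H(X) - H(X|Y) = 1.9323 - 1.5955 = 0.3368 bits

Cross-check via I(X;Y) = H(X) + H(Y) - H(X,Y): computing H(Y) from the column sums and H(X,Y) from the 16 cells in the same way gives H(Y) = 1.9892 bits and H(X,Y) = 3.5847 bits, so
I(X;Y) = 1.9323 + 1.9892 - 3.5847 = 0.3368 bits ✓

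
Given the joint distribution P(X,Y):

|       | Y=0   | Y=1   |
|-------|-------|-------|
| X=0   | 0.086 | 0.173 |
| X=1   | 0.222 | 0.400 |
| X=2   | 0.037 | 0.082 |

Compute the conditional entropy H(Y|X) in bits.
0.9287 bits

H(Y|X) = H(X,Y) - H(X)

H(X,Y) = -Σ_{x,y} P(x,y) log₂ P(x,y). Per-cell terms -P(x,y)·log₂P(x,y):
  X=0: 0.3044, 0.4379
  X=1: 0.4820, 0.5288
  X=2: 0.1760, 0.2959
Sum of the 6 terms: H(X,Y) = 2.2250 bits

Marginal of X (row sums):
  P(X=0) = 0.086 + 0.173 = 0.259
  P(X=1) = 0.222 + 0.400 = 0.622
  P(X=2) = 0.037 + 0.082 = 0.119
H(X) = -[0.259·log₂(0.259) + 0.622·log₂(0.622) + 0.119·log₂(0.119)]
  = 0.5048 + 0.4261 + 0.3654 = 1.2963 bits

H(Y|X) = H(X,Y) - H(X) = 2.2250 - 1.2963 = 0.9287 bits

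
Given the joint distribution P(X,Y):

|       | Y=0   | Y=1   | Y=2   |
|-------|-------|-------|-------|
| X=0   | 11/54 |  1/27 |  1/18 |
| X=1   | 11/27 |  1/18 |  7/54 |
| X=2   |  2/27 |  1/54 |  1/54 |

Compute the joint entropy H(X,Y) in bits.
2.5082 bits

H(X,Y) = -Σ_{x,y} P(x,y) log₂ P(x,y). Per-cell terms -P(x,y)·log₂P(x,y):
  X=0: 0.46759, 0.17611, 0.23166
  X=1: 0.52778, 0.23166, 0.38209
  X=2: 0.27814, 0.10657, 0.10657
Sum of the 9 terms: H(X,Y) = 2.5082 bits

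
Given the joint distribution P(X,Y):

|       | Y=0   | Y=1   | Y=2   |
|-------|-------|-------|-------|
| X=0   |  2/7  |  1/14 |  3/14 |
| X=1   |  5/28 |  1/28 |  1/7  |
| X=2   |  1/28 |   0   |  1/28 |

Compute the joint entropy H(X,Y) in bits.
2.6245 bits

H(X,Y) = -Σ_{x,y} P(x,y) log₂ P(x,y). Per-cell terms -P(x,y)·log₂P(x,y):
  X=0: 0.51639, 0.27195, 0.47623
  X=1: 0.44383, 0.17169, 0.40105
  X=2: 0.17169, 0.00000, 0.17169
  (cells with P = 0 contribute 0)
Sum of the 9 terms: H(X,Y) = 2.6245 bits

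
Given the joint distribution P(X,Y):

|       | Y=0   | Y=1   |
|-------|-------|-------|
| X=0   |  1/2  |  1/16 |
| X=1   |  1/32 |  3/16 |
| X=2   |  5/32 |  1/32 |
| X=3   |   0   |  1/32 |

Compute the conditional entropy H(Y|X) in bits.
0.5344 bits

H(Y|X) = H(X,Y) - H(X)

H(X,Y) = -Σ_{x,y} P(x,y) log₂ P(x,y). Per-cell terms -P(x,y)·log₂P(x,y):
  X=0: 0.50000, 0.25000
  X=1: 0.15625, 0.45282
  X=2: 0.41845, 0.15625
  X=3: 0.00000, 0.15625
  (cells with P = 0 contribute 0)
Sum of the 8 terms: H(X,Y) = 2.0900 bits

Marginal of X (row sums):
  P(X=0) = 1/2 + 1/16 = 9/16
  P(X=1) = 1/32 + 3/16 = 7/32
  P(X=2) = 5/32 + 1/32 = 3/16
  P(X=3) = 0 + 1/32 = 1/32
H(X) = -[(9/16)·log₂(9/16) + (7/32)·log₂(7/32) + (3/16)·log₂(3/16) + (1/32)·log₂(1/32)]
  = 0.46692 + 0.47964 + 0.45282 + 0.15625 = 1.5556 bits

H(Y|X) = H(X,Y) - H(X) = 2.0900 - 1.5556 = 0.5344 bits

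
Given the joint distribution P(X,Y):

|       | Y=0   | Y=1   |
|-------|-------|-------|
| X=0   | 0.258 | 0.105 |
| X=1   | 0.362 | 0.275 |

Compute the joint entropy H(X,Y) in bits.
1.8885 bits

H(X,Y) = -Σ_{x,y} P(x,y) log₂ P(x,y). Per-cell terms -P(x,y)·log₂P(x,y):
  X=0: 0.504276, 0.341412
  X=1: 0.530670, 0.512187
Sum of the 4 terms: H(X,Y) = 1.8885 bits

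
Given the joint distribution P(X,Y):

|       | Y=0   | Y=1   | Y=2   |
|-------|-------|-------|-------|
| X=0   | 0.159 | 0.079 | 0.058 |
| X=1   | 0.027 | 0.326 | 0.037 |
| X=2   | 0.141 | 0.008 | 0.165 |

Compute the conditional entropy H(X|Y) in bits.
1.1168 bits

H(X|Y) = H(X,Y) - H(Y)

H(X,Y) = -Σ_{x,y} P(x,y) log₂ P(x,y). Per-cell terms -P(x,y)·log₂P(x,y):
  X=0: 0.42181, 0.28930, 0.23825
  X=1: 0.14069, 0.52716, 0.17598
  X=2: 0.39850, 0.05573, 0.42891
Sum of the 9 terms: H(X,Y) = 2.6763 bits

Marginal of Y (column sums):
  P(Y=0) = 0.159 + 0.027 + 0.141 = 0.327
  P(Y=1) = 0.079 + 0.326 + 0.008 = 0.413
  P(Y=2) = 0.058 + 0.037 + 0.165 = 0.260
H(Y) = -[0.327·log₂(0.327) + 0.413·log₂(0.413) + 0.260·log₂(0.260)]
  = 0.52733 + 0.52690 + 0.50529 = 1.5595 bits

H(X|Y) = H(X,Y) - H(Y) = 2.6763 - 1.5595 = 1.1168 bits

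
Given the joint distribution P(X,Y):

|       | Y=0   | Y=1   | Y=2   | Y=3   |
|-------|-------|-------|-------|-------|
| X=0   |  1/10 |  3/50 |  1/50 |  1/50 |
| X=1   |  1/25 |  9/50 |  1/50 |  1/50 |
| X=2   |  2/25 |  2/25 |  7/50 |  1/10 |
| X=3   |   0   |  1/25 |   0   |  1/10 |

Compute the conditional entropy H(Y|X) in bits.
1.5930 bits

H(Y|X) = H(X,Y) - H(X)

H(X,Y) = -Σ_{x,y} P(x,y) log₂ P(x,y). Per-cell terms -P(x,y)·log₂P(x,y):
  X=0: 0.33219, 0.24353, 0.11288, 0.11288
  X=1: 0.18575, 0.44531, 0.11288, 0.11288
  X=2: 0.29151, 0.29151, 0.39711, 0.33219
  X=3: 0.00000, 0.18575, 0.00000, 0.33219
  (cells with P = 0 contribute 0)
Sum of the 16 terms: H(X,Y) = 3.4886 bits

Marginal of X (row sums):
  P(X=0) = 1/10 + 3/50 + 1/50 + 1/50 = 1/5
  P(X=1) = 1/25 + 9/50 + 1/50 + 1/50 = 13/50
  P(X=2) = 2/25 + 2/25 + 7/50 + 1/10 = 2/5
  P(X=3) = 0 + 1/25 + 0 + 1/10 = 7/50
H(X) = -[(1/5)·log₂(1/5) + (13/50)·log₂(13/50) + (2/5)·log₂(2/5) + (7/50)·log₂(7/50)]
  = 0.46439 + 0.50529 + 0.52877 + 0.39711 = 1.8956 bits

H(Y|X) = H(X,Y) - H(X) = 3.4886 - 1.8956 = 1.5930 bits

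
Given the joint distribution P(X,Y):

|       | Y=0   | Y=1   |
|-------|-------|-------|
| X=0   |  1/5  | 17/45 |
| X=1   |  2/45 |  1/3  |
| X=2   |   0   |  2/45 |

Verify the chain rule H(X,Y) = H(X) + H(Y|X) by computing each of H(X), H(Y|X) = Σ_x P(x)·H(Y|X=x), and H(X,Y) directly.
H(X) = 1.1874 bits, H(Y|X) = 0.7351 bits, H(X,Y) = 1.9225 bits

Marginal of X (row sums):
  P(X=0) = 1/5 + 17/45 = 26/45
  P(X=1) = 2/45 + 1/3 = 17/45
  P(X=2) = 0 + 2/45 = 2/45
H(X) = -[(26/45)·log₂(26/45) + (17/45)·log₂(17/45) + (2/45)·log₂(2/45)]
  = 0.457261 + 0.530547 + 0.199638 = 1.1874 bits

H(Y|X) = Σ_x P(x)·H(Y|X=x):
  X=0: P(X=0) = 26/45, P(Y|X=0) = (9/26, 17/26) → H(Y|X=0) = 0.930586
  X=1: P(X=1) = 17/45, P(Y|X=1) = (2/17, 15/17) → H(Y|X=1) = 0.522559
  X=2: P(X=2) = 2/45, P(Y|X=2) = (0, 1) → H(Y|X=2) = 0.000000
H(Y|X) = (26/45)·0.930586 + (17/45)·0.522559 + (2/45)·0.000000 = 0.7351 bits

H(X,Y) = -Σ_{x,y} P(x,y) log₂ P(x,y). Per-cell terms -P(x,y)·log₂P(x,y):
  X=0: 0.464386, 0.530547
  X=1: 0.199638, 0.528321
  X=2: 0.000000, 0.199638
  (cells with P = 0 contribute 0)
Sum of the 6 terms: H(X,Y) = 1.9225 bits

Chain rule check:
  H(X) + H(Y|X) = 1.1874 + 0.7351 = 1.9225 bits
  H(X,Y) = 1.9225 bits
✓ Chain rule verified.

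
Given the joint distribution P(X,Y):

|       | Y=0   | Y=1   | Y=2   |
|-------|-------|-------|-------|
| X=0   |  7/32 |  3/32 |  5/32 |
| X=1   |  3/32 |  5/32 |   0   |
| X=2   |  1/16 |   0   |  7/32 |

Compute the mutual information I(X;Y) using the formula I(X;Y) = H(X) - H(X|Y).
0.4019 bits

I(X;Y) = H(X) - H(X|Y)

Marginal of X (row sums):
  P(X=0) = 7/32 + 3/32 + 5/32 = 15/32
  P(X=1) = 3/32 + 5/32 + 0 = 1/4
  P(X=2) = 1/16 + 0 + 7/32 = 9/32
H(X) = -[(15/32)·log₂(15/32) + (1/4)·log₂(1/4) + (9/32)·log₂(9/32)]
  = 0.5124 + 0.5000 + 0.5147 = 1.5271 bits

Marginal of Y (column sums):
  P(Y=0) = 7/32 + 3/32 + 1/16 = 3/8
  P(Y=1) = 3/32 + 5/32 + 0 = 1/4
  P(Y=2) = 5/32 + 0 + 7/32 = 3/8
H(X|Y) = Σ_y P(y)·H(X|Y=y):
  Y=0: P(Y=0) = 3/8, P(X|Y=0) = (7/12, 1/4, 1/6) → H(X|Y=0) = 1.3844
  Y=1: P(Y=1) = 1/4, P(X|Y=1) = (3/8, 5/8, 0) → H(X|Y=1) = 0.9544
  Y=2: P(Y=2) = 3/8, P(X|Y=2) = (5/12, 0, 7/12) → H(X|Y=2) = 0.9799
H(X|Y) = (3/8)·1.3844 + (1/4)·0.9544 + (3/8)·0.9799 = 1.1252 bits

I(X;Y) = H(X) - H(X|Y) = 1.5271 - 1.1252 = 0.4019 bits

Cross-check via I(X;Y) = H(X) + H(Y) - H(X,Y): computing H(Y) from the column sums and H(X,Y) from the 9 cells in the same way gives H(Y) = 1.5613 bits and H(X,Y) = 2.6865 bits, so
I(X;Y) = 1.5271 + 1.5613 - 2.6865 = 0.4019 bits ✓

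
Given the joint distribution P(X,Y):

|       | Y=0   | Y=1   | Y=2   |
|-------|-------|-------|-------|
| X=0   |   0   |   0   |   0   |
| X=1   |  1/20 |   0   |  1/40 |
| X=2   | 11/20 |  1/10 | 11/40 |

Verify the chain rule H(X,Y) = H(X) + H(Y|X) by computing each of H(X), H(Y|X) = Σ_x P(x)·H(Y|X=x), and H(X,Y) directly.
H(X) = 0.3843 bits, H(Y|X) = 1.2836 bits, H(X,Y) = 1.6679 bits

Marginal of X (row sums):
  P(X=0) = 0 + 0 + 0 = 0
  P(X=1) = 1/20 + 0 + 1/40 = 3/40
  P(X=2) = 11/20 + 1/10 + 11/40 = 37/40
H(X) = -[(3/40)·log₂(3/40) + (37/40)·log₂(37/40)]   (outcomes with P = 0 contribute 0)
  = 0.2803 + 0.1040 = 0.3843 bits

H(Y|X) = Σ_x P(x)·H(Y|X=x):
  X=0: P(X=0) = 0 → contributes 0
  X=1: P(X=1) = 3/40, P(Y|X=1) = (2/3, 0, 1/3) → H(Y|X=1) = 0.9183
  X=2: P(X=2) = 37/40, P(Y|X=2) = (22/37, 4/37, 11/37) → H(Y|X=2) = 1.3132
H(Y|X) = (3/40)·0.9183 + (37/40)·1.3132 = 1.2836 bits

H(X,Y) = -Σ_{x,y} P(x,y) log₂ P(x,y). Per-cell terms -P(x,y)·log₂P(x,y):
  X=0: 0.0000, 0.0000, 0.0000
  X=1: 0.2161, 0.0000, 0.1330
  X=2: 0.4744, 0.3322, 0.5122
  (cells with P = 0 contribute 0)
Sum of the 9 terms: H(X,Y) = 1.6679 bits

Chain rule check:
  H(X) + H(Y|X) = 0.3843 + 1.2836 = 1.6679 bits
  H(X,Y) = 1.6679 bits
✓ Chain rule verified.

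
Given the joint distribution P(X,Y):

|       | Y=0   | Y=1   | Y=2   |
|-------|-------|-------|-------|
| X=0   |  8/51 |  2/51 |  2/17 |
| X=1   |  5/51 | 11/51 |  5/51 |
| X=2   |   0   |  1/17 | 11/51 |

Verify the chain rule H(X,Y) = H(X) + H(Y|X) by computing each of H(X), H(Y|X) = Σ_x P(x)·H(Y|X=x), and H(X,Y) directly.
H(X) = 1.5638 bits, H(Y|X) = 1.2539 bits, H(X,Y) = 2.8177 bits

Marginal of X (row sums):
  P(X=0) = 8/51 + 2/51 + 2/17 = 16/51
  P(X=1) = 5/51 + 11/51 + 5/51 = 7/17
  P(X=2) = 0 + 1/17 + 11/51 = 14/51
H(X) = -[(16/51)·log₂(16/51) + (7/17)·log₂(7/17) + (14/51)·log₂(14/51)]
  = 0.52468 + 0.52710 + 0.51198 = 1.5638 bits

H(Y|X) = Σ_x P(x)·H(Y|X=x):
  X=0: P(X=0) = 16/51, P(Y|X=0) = (1/2, 1/8, 3/8) → H(Y|X=0) = 1.40564
  X=1: P(X=1) = 7/17, P(Y|X=1) = (5/21, 11/21, 5/21) → H(Y|X=1) = 1.47455
  X=2: P(X=2) = 14/51, P(Y|X=2) = (0, 3/14, 11/14) → H(Y|X=2) = 0.74960
H(Y|X) = (16/51)·1.40564 + (7/17)·1.47455 + (14/51)·0.74960 = 1.2539 bits

H(X,Y) = -Σ_{x,y} P(x,y) log₂ P(x,y). Per-cell terms -P(x,y)·log₂P(x,y):
  X=0: 0.41920, 0.18323, 0.36323
  X=1: 0.32848, 0.47731, 0.32848
  X=2: 0.00000, 0.24044, 0.47731
  (cells with P = 0 contribute 0)
Sum of the 9 terms: H(X,Y) = 2.8177 bits

Chain rule check:
  H(X) + H(Y|X) = 1.5638 + 1.2539 = 2.8177 bits
  H(X,Y) = 2.8177 bits
✓ Chain rule verified.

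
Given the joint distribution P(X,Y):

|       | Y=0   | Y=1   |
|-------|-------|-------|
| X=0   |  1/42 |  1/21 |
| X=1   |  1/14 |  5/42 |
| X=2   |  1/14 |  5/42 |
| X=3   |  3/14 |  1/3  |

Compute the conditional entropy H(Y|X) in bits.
0.9580 bits

H(Y|X) = H(X,Y) - H(X)

H(X,Y) = -Σ_{x,y} P(x,y) log₂ P(x,y). Per-cell terms -P(x,y)·log₂P(x,y):
  X=0: 0.128389, 0.209158
  X=1: 0.271954, 0.365523
  X=2: 0.271954, 0.365523
  X=3: 0.476227, 0.528321
Sum of the 8 terms: H(X,Y) = 2.61705 bits

Marginal of X (row sums):
  P(X=0) = 1/42 + 1/21 = 1/14
  P(X=1) = 1/14 + 5/42 = 4/21
  P(X=2) = 1/14 + 5/42 = 4/21
  P(X=3) = 3/14 + 1/3 = 23/42
H(X) = -[(1/14)·log₂(1/14) + (4/21)·log₂(4/21) + (4/21)·log₂(4/21) + (23/42)·log₂(23/42)]
  = 0.271954 + 0.455680 + 0.455680 + 0.475747 = 1.65906 bits

H(Y|X) = H(X,Y) - H(X) = 2.61705 - 1.65906 = 0.9580 bits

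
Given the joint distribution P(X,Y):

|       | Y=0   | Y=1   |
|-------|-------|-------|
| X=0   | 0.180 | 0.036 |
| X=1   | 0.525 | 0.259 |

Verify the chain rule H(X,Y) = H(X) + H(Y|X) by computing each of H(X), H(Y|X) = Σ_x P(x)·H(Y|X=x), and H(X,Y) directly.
H(X) = 0.7528 bits, H(Y|X) = 0.8580 bits, H(X,Y) = 1.6108 bits

Marginal of X (row sums):
  P(X=0) = 0.180 + 0.036 = 0.216
  P(X=1) = 0.525 + 0.259 = 0.784
H(X) = -[0.216·log₂(0.216) + 0.784·log₂(0.784)]
  = 0.4776 + 0.2752 = 0.7528 bits

H(Y|X) = Σ_x P(x)·H(Y|X=x):
  X=0: P(X=0) = 0.216, P(Y|X=0) = (5/6, 1/6) → H(Y|X=0) = 0.6500
  X=1: P(X=1) = 0.784, P(Y|X=1) = (75/112, 37/112) → H(Y|X=1) = 0.9153
H(Y|X) = 0.216·0.6500 + 0.784·0.9153 = 0.8580 bits

H(X,Y) = -Σ_{x,y} P(x,y) log₂ P(x,y). Per-cell terms -P(x,y)·log₂P(x,y):
  X=0: 0.4453, 0.1727
  X=1: 0.4880, 0.5048
Sum of the 4 terms: H(X,Y) = 1.6108 bits

Chain rule check:
  H(X) + H(Y|X) = 0.7528 + 0.8580 = 1.6108 bits
  H(X,Y) = 1.6108 bits
✓ Chain rule verified.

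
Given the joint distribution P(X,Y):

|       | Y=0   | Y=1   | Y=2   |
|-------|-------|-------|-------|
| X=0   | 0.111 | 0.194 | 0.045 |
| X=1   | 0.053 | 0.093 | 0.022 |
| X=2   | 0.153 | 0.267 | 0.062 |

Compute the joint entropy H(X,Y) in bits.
2.8485 bits

H(X,Y) = -Σ_{x,y} P(x,y) log₂ P(x,y). Per-cell terms -P(x,y)·log₂P(x,y):
  X=0: 0.3520, 0.4590, 0.2013
  X=1: 0.2246, 0.3187, 0.1211
  X=2: 0.4144, 0.5087, 0.2487
Sum of the 9 terms: H(X,Y) = 2.8485 bits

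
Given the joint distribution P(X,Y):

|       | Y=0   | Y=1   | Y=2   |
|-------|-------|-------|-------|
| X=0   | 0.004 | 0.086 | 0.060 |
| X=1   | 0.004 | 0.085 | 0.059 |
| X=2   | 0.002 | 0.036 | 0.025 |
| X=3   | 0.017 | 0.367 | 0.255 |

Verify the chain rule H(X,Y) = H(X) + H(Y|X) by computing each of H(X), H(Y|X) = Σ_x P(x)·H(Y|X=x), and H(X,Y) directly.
H(X) = 1.4826 bits, H(Y|X) = 1.1292 bits, H(X,Y) = 2.6119 bits

Marginal of X (row sums):
  P(X=0) = 0.004 + 0.086 + 0.060 = 0.150
  P(X=1) = 0.004 + 0.085 + 0.059 = 0.148
  P(X=2) = 0.002 + 0.036 + 0.025 = 0.063
  P(X=3) = 0.017 + 0.367 + 0.255 = 0.639
H(X) = -[0.150·log₂(0.150) + 0.148·log₂(0.148) + 0.063·log₂(0.063) + 0.639·log₂(0.639)]
  = 0.41054 + 0.40794 + 0.25128 + 0.41287 = 1.4826 bits

H(Y|X) = Σ_x P(x)·H(Y|X=x):
  X=0: P(X=0) = 0.150, P(Y|X=0) = (2/75, 43/75, 2/5) → H(Y|X=0) = 1.12834
  X=1: P(X=1) = 0.148, P(Y|X=1) = (1/37, 85/148, 59/148) → H(Y|X=1) = 1.12922
  X=2: P(X=2) = 0.063, P(Y|X=2) = (2/63, 4/7, 25/63) → H(Y|X=2) = 1.14849
  X=3: P(X=3) = 0.639, P(Y|X=3) = (17/639, 367/639, 85/213) → H(Y|X=3) = 1.12757
H(Y|X) = 0.150·1.12834 + 0.148·1.12922 + 0.063·1.14849 + 0.639·1.12757 = 1.1292 bits

H(X,Y) = -Σ_{x,y} P(x,y) log₂ P(x,y). Per-cell terms -P(x,y)·log₂P(x,y):
  X=0: 0.03186, 0.30440, 0.24353
  X=1: 0.03186, 0.30229, 0.24091
  X=2: 0.01793, 0.17265, 0.13305
  X=3: 0.09993, 0.53074, 0.50271
Sum of the 12 terms: H(X,Y) = 2.6119 bits

Chain rule check:
  H(X) + H(Y|X) = 1.4826 + 1.1292 = 2.6118 bits
  H(X,Y) = 2.6119 bits
✓ Chain rule verified (Δ = 0.0001 is 4-dp rounding noise: each of the three values was rounded independently).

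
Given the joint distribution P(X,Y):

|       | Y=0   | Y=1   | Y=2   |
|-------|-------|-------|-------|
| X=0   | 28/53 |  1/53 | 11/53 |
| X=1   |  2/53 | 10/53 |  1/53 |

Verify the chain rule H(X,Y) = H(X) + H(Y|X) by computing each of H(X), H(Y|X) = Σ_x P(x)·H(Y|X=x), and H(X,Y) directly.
H(X) = 0.8037 bits, H(Y|X) = 1.0020 bits, H(X,Y) = 1.8057 bits

Marginal of X (row sums):
  P(X=0) = 28/53 + 1/53 + 11/53 = 40/53
  P(X=1) = 2/53 + 10/53 + 1/53 = 13/53
H(X) = -[(40/53)·log₂(40/53) + (13/53)·log₂(13/53)]
  = 0.30641 + 0.49731 = 0.8037 bits

H(Y|X) = Σ_x P(x)·H(Y|X=x):
  X=0: P(X=0) = 40/53, P(Y|X=0) = (7/10, 1/40, 11/40) → H(Y|X=0) = 1.00544
  X=1: P(X=1) = 13/53, P(Y|X=1) = (2/13, 10/13, 1/13) → H(Y|X=1) = 0.99126
H(Y|X) = (40/53)·1.00544 + (13/53)·0.99126 = 1.0020 bits

H(X,Y) = -Σ_{x,y} P(x,y) log₂ P(x,y). Per-cell terms -P(x,y)·log₂P(x,y):
  X=0: 0.48634, 0.10807, 0.47082
  X=1: 0.17841, 0.45396, 0.10807
Sum of the 6 terms: H(X,Y) = 1.8057 bits

Chain rule check:
  H(X) + H(Y|X) = 0.8037 + 1.0020 = 1.8057 bits
  H(X,Y) = 1.8057 bits
✓ Chain rule verified.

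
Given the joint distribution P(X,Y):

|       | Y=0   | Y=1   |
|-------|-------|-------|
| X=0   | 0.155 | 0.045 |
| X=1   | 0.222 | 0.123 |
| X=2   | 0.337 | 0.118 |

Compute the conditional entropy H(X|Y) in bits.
1.5013 bits

H(X|Y) = H(X,Y) - H(Y)

H(X,Y) = -Σ_{x,y} P(x,y) log₂ P(x,y). Per-cell terms -P(x,y)·log₂P(x,y):
  X=0: 0.416897, 0.201327
  X=1: 0.482044, 0.371862
  X=2: 0.528813, 0.363811
Sum of the 6 terms: H(X,Y) = 2.364754 bits

Marginal of Y (column sums):
  P(Y=0) = 0.155 + 0.222 + 0.337 = 0.714
  P(Y=1) = 0.045 + 0.123 + 0.118 = 0.286
H(Y) = -[0.714·log₂(0.714) + 0.286·log₂(0.286)]
  = 0.347007 + 0.516491 = 0.863498 bits

H(X|Y) = H(X,Y) - H(Y) = 2.364754 - 0.863498 = 1.5013 bits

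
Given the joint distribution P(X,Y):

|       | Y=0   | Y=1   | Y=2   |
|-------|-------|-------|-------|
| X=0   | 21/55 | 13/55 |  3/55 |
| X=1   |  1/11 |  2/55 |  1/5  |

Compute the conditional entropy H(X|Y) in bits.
0.6792 bits

H(X|Y) = H(X,Y) - H(Y)

H(X,Y) = -Σ_{x,y} P(x,y) log₂ P(x,y). Per-cell terms -P(x,y)·log₂P(x,y):
  X=0: 0.530362, 0.491854, 0.228894
  X=1: 0.314494, 0.173868, 0.464386
Sum of the 6 terms: H(X,Y) = 2.20386 bits

Marginal of Y (column sums):
  P(Y=0) = 21/55 + 1/11 = 26/55
  P(Y=1) = 13/55 + 2/55 = 3/11
  P(Y=2) = 3/55 + 1/5 = 14/55
H(Y) = -[(26/55)·log₂(26/55) + (3/11)·log₂(3/11) + (14/55)·log₂(14/55)]
  = 0.510980 + 0.511219 + 0.502474 = 1.52467 bits

H(X|Y) = H(X,Y) - H(Y) = 2.20386 - 1.52467 = 0.6792 bits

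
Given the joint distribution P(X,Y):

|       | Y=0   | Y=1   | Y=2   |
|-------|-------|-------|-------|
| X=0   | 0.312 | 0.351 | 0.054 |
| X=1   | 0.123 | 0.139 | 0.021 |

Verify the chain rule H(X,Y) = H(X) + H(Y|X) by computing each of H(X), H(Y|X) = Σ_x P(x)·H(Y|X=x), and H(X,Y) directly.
H(X) = 0.8595 bits, H(Y|X) = 1.3069 bits, H(X,Y) = 2.1665 bits

Marginal of X (row sums):
  P(X=0) = 0.312 + 0.351 + 0.054 = 0.717
  P(X=1) = 0.123 + 0.139 + 0.021 = 0.283
H(X) = -[0.717·log₂(0.717) + 0.283·log₂(0.283)]
  = 0.3441 + 0.5154 = 0.8595 bits

H(Y|X) = Σ_x P(x)·H(Y|X=x):
  X=0: P(X=0) = 0.717, P(Y|X=0) = (104/239, 117/239, 18/239) → H(Y|X=0) = 1.3078
  X=1: P(X=1) = 0.283, P(Y|X=1) = (123/283, 139/283, 21/283) → H(Y|X=1) = 1.3047
H(Y|X) = 0.717·1.3078 + 0.283·1.3047 = 1.3069 bits

H(X,Y) = -Σ_{x,y} P(x,y) log₂ P(x,y). Per-cell terms -P(x,y)·log₂P(x,y):
  X=0: 0.5243, 0.5302, 0.2274
  X=1: 0.3719, 0.3957, 0.1170
Sum of the 6 terms: H(X,Y) = 2.1665 bits

Chain rule check:
  H(X) + H(Y|X) = 0.8595 + 1.3069 = 2.1664 bits
  H(X,Y) = 2.1665 bits
✓ Chain rule verified (Δ = 0.0001 is 4-dp rounding noise: each of the three values was rounded independently).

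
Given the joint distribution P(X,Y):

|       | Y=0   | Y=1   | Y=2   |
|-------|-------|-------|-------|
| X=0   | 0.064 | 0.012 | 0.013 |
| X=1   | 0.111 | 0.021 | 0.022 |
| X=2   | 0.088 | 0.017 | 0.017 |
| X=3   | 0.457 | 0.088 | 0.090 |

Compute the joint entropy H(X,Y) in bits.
2.6480 bits

H(X,Y) = -Σ_{x,y} P(x,y) log₂ P(x,y). Per-cell terms -P(x,y)·log₂P(x,y):
  X=0: 0.253810, 0.076570, 0.081449
  X=1: 0.352022, 0.117043, 0.121140
  X=2: 0.308559, 0.099931, 0.099931
  X=3: 0.516288, 0.308559, 0.312654
Sum of the 12 terms: H(X,Y) = 2.6480 bits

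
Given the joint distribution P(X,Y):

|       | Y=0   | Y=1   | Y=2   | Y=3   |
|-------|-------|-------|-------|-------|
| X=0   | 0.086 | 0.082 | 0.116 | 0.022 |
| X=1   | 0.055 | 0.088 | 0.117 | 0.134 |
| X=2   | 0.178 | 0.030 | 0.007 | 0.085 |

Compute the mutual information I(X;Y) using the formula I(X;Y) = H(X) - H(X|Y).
0.2336 bits

I(X;Y) = H(X) - H(X|Y)

Marginal of X (row sums):
  P(X=0) = 0.086 + 0.082 + 0.116 + 0.022 = 0.306
  P(X=1) = 0.055 + 0.088 + 0.117 + 0.134 = 0.394
  P(X=2) = 0.178 + 0.030 + 0.007 + 0.085 = 0.300
H(X) = -[0.306·log₂(0.306) + 0.394·log₂(0.394) + 0.300·log₂(0.300)]
  = 0.522769 + 0.529431 + 0.521090 = 1.573290 bits

Marginal of Y (column sums):
  P(Y=0) = 0.086 + 0.055 + 0.178 = 0.319
  P(Y=1) = 0.082 + 0.088 + 0.030 = 0.200
  P(Y=2) = 0.116 + 0.117 + 0.007 = 0.240
  P(Y=3) = 0.022 + 0.134 + 0.085 = 0.241
H(X|Y) = Σ_y P(y)·H(X|Y=y):
  Y=0: P(Y=0) = 0.319, P(X|Y=0) = (86/319, 5/29, 178/319) → H(X|Y=0) = 1.416741
  Y=1: P(Y=1) = 0.200, P(X|Y=1) = (41/100, 11/25, 3/20) → H(X|Y=1) = 1.459076
  Y=2: P(Y=2) = 0.240, P(X|Y=2) = (29/60, 39/80, 7/240) → H(X|Y=2) = 1.161016
  Y=3: P(Y=3) = 0.241, P(X|Y=3) = (22/241, 134/241, 85/241) → H(X|Y=3) = 1.316368
H(X|Y) = 0.319·1.416741 + 0.200·1.459076 + 0.240·1.161016 + 0.241·1.316368 = 1.339644 bits

I(X;Y) = H(X) - H(X|Y) = 1.573290 - 1.339644 = 0.2336 bits

Cross-check via I(X;Y) = H(X) + H(Y) - H(X,Y): computing H(Y) from the column sums and H(X,Y) from the 12 cells in the same way gives H(Y) = 1.979098 bits and H(X,Y) = 3.318743 bits, so
I(X;Y) = 1.573290 + 1.979098 - 3.318743 = 0.2336 bits ✓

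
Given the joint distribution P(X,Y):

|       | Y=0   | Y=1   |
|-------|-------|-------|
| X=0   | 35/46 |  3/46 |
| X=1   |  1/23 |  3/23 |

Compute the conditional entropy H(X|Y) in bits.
0.4237 bits

H(X|Y) = H(X,Y) - H(Y)

H(X,Y) = -Σ_{x,y} P(x,y) log₂ P(x,y). Per-cell terms -P(x,y)·log₂P(x,y):
  X=0: 0.29999, 0.25687
  X=1: 0.19668, 0.38330
Sum of the 4 terms: H(X,Y) = 1.1368 bits

Marginal of Y (column sums):
  P(Y=0) = 35/46 + 1/23 = 37/46
  P(Y=1) = 3/46 + 3/23 = 9/46
H(Y) = -[(37/46)·log₂(37/46) + (9/46)·log₂(9/46)]
  = 0.25265 + 0.46049 = 0.7131 bits

H(X|Y) = H(X,Y) - H(Y) = 1.1368 - 0.7131 = 0.4237 bits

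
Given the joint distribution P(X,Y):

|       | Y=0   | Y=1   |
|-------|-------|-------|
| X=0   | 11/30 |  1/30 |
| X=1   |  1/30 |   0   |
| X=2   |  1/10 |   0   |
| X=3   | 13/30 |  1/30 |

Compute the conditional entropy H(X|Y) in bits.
1.5231 bits

H(X|Y) = H(X,Y) - H(Y)

H(X,Y) = -Σ_{x,y} P(x,y) log₂ P(x,y). Per-cell terms -P(x,y)·log₂P(x,y):
  X=0: 0.530735, 0.163563
  X=1: 0.163563, 0.000000
  X=2: 0.332193, 0.000000
  X=3: 0.522795, 0.163563
  (cells with P = 0 contribute 0)
Sum of the 8 terms: H(X,Y) = 1.876412 bits

Marginal of Y (column sums):
  P(Y=0) = 11/30 + 1/30 + 1/10 + 13/30 = 14/15
  P(Y=1) = 1/30 + 0 + 0 + 1/30 = 1/15
H(Y) = -[(14/15)·log₂(14/15) + (1/15)·log₂(1/15)]
  = 0.092900 + 0.260459 = 0.353359 bits

H(X|Y) = H(X,Y) - H(Y) = 1.876412 - 0.353359 = 1.5231 bits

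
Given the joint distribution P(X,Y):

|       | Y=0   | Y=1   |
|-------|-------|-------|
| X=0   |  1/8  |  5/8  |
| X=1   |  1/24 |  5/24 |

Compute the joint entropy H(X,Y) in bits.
1.4613 bits

H(X,Y) = -Σ_{x,y} P(x,y) log₂ P(x,y). Per-cell terms -P(x,y)·log₂P(x,y):
  X=0: 0.3750, 0.4238
  X=1: 0.1910, 0.4715
Sum of the 4 terms: H(X,Y) = 1.4613 bits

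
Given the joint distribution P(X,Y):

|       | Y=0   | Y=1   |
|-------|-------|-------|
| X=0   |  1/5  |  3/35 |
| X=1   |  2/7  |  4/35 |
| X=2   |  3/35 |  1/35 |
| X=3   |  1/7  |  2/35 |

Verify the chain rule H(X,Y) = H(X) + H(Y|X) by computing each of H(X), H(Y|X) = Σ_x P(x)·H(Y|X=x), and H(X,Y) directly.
H(X) = 1.8672 bits, H(Y|X) = 0.8624 bits, H(X,Y) = 2.7296 bits

Marginal of X (row sums):
  P(X=0) = 1/5 + 3/35 = 2/7
  P(X=1) = 2/7 + 4/35 = 2/5
  P(X=2) = 3/35 + 1/35 = 4/35
  P(X=3) = 1/7 + 2/35 = 1/5
H(X) = -[(2/7)·log₂(2/7) + (2/5)·log₂(2/5) + (4/35)·log₂(4/35) + (1/5)·log₂(1/5)]
  = 0.51639 + 0.52877 + 0.35763 + 0.46439 = 1.8672 bits

H(Y|X) = Σ_x P(x)·H(Y|X=x):
  X=0: P(X=0) = 2/7, P(Y|X=0) = (7/10, 3/10) → H(Y|X=0) = 0.88129
  X=1: P(X=1) = 2/5, P(Y|X=1) = (5/7, 2/7) → H(Y|X=1) = 0.86312
  X=2: P(X=2) = 4/35, P(Y|X=2) = (3/4, 1/4) → H(Y|X=2) = 0.81128
  X=3: P(X=3) = 1/5, P(Y|X=3) = (5/7, 2/7) → H(Y|X=3) = 0.86312
H(Y|X) = (2/7)·0.88129 + (2/5)·0.86312 + (4/35)·0.81128 + (1/5)·0.86312 = 0.8624 bits

H(X,Y) = -Σ_{x,y} P(x,y) log₂ P(x,y). Per-cell terms -P(x,y)·log₂P(x,y):
  X=0: 0.46439, 0.30380
  X=1: 0.51639, 0.35763
  X=2: 0.30380, 0.14655
  X=3: 0.40105, 0.23596
Sum of the 8 terms: H(X,Y) = 2.7296 bits

Chain rule check:
  H(X) + H(Y|X) = 1.8672 + 0.8624 = 2.7296 bits
  H(X,Y) = 2.7296 bits
✓ Chain rule verified.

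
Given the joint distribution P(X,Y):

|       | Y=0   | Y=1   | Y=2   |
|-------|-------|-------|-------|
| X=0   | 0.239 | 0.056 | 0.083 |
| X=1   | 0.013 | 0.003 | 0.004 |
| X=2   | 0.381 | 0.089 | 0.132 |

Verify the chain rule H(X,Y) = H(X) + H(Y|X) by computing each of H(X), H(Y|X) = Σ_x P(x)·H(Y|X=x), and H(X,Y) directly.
H(X) = 1.0842 bits, H(Y|X) = 1.3053 bits, H(X,Y) = 2.3895 bits

Marginal of X (row sums):
  P(X=0) = 0.239 + 0.056 + 0.083 = 0.378
  P(X=1) = 0.013 + 0.003 + 0.004 = 0.020
  P(X=2) = 0.381 + 0.089 + 0.132 = 0.602
H(X) = -[0.378·log₂(0.378) + 0.020·log₂(0.020) + 0.602·log₂(0.602)]
  = 0.53054 + 0.11288 + 0.44076 = 1.0842 bits

H(Y|X) = Σ_x P(x)·H(Y|X=x):
  X=0: P(X=0) = 0.378, P(Y|X=0) = (239/378, 4/27, 83/378) → H(Y|X=0) = 1.30656
  X=1: P(X=1) = 0.020, P(Y|X=1) = (13/20, 3/20, 1/5) → H(Y|X=1) = 1.27890
  X=2: P(X=2) = 0.602, P(Y|X=2) = (381/602, 89/602, 66/301) → H(Y|X=2) = 1.30545
H(Y|X) = 0.378·1.30656 + 0.020·1.27890 + 0.602·1.30545 = 1.3053 bits

H(X,Y) = -Σ_{x,y} P(x,y) log₂ P(x,y). Per-cell terms -P(x,y)·log₂P(x,y):
  X=0: 0.49352, 0.23287, 0.29803
  X=1: 0.08145, 0.02514, 0.03186
  X=2: 0.53040, 0.31061, 0.38562
Sum of the 9 terms: H(X,Y) = 2.3895 bits

Chain rule check:
  H(X) + H(Y|X) = 1.0842 + 1.3053 = 2.3895 bits
  H(X,Y) = 2.3895 bits
✓ Chain rule verified.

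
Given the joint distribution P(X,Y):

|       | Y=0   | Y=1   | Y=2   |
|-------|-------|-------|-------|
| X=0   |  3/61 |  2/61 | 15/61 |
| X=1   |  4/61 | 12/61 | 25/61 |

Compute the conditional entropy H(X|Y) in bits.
0.8747 bits

H(X|Y) = H(X,Y) - H(Y)

H(X,Y) = -Σ_{x,y} P(x,y) log₂ P(x,y). Per-cell terms -P(x,y)·log₂P(x,y):
  X=0: 0.21373, 0.16166, 0.49767
  X=1: 0.25775, 0.46146, 0.52741
Sum of the 6 terms: H(X,Y) = 2.1197 bits

Marginal of Y (column sums):
  P(Y=0) = 3/61 + 4/61 = 7/61
  P(Y=1) = 2/61 + 12/61 = 14/61
  P(Y=2) = 15/61 + 25/61 = 40/61
H(Y) = -[(7/61)·log₂(7/61) + (14/61)·log₂(14/61) + (40/61)·log₂(40/61)]
  = 0.35842 + 0.48733 + 0.39922 = 1.2450 bits

H(X|Y) = H(X,Y) - H(Y) = 2.1197 - 1.2450 = 0.8747 bits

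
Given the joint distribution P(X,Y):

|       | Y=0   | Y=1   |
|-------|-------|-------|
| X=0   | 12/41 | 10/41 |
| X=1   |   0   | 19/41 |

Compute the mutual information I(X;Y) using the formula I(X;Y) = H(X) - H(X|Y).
0.3388 bits

I(X;Y) = H(X) - H(X|Y)

Marginal of X (row sums):
  P(X=0) = 12/41 + 10/41 = 22/41
  P(X=1) = 0 + 19/41 = 19/41
H(X) = -[(22/41)·log₂(22/41) + (19/41)·log₂(19/41)]
  = 0.481918 + 0.514216 = 0.996134 bits

Marginal of Y (column sums):
  P(Y=0) = 12/41 + 0 = 12/41
  P(Y=1) = 10/41 + 19/41 = 29/41
H(X|Y) = Σ_y P(y)·H(X|Y=y):
  Y=0: P(Y=0) = 12/41, P(X|Y=0) = (1, 0) → H(X|Y=0) = 0.000000
  Y=1: P(Y=1) = 29/41, P(X|Y=1) = (10/29, 19/29) → H(X|Y=1) = 0.929364
H(X|Y) = (12/41)·0.000000 + (29/41)·0.929364 = 0.657355 bits

I(X;Y) = H(X) - H(X|Y) = 0.996134 - 0.657355 = 0.3388 bits

Cross-check via I(X;Y) = H(X) + H(Y) - H(X,Y): computing H(Y) from the column sums and H(X,Y) from the 4 cells in the same way gives H(Y) = 0.872162 bits and H(X,Y) = 1.529517 bits, so
I(X;Y) = 0.996134 + 0.872162 - 1.529517 = 0.3388 bits ✓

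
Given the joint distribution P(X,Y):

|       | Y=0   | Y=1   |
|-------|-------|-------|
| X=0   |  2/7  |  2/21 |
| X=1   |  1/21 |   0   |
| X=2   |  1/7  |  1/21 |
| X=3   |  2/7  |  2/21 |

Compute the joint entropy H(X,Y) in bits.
2.4983 bits

H(X,Y) = -Σ_{x,y} P(x,y) log₂ P(x,y). Per-cell terms -P(x,y)·log₂P(x,y):
  X=0: 0.51639, 0.32308
  X=1: 0.20916, 0.00000
  X=2: 0.40105, 0.20916
  X=3: 0.51639, 0.32308
  (cells with P = 0 contribute 0)
Sum of the 8 terms: H(X,Y) = 2.4983 bits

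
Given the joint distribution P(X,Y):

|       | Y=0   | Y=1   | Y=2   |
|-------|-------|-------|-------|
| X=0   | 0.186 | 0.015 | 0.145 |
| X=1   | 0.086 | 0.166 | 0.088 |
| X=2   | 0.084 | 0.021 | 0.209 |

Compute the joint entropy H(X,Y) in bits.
2.8784 bits

H(X,Y) = -Σ_{x,y} P(x,y) log₂ P(x,y). Per-cell terms -P(x,y)·log₂P(x,y):
  X=0: 0.45135, 0.09088, 0.40395
  X=1: 0.30440, 0.43006, 0.30856
  X=2: 0.30017, 0.11704, 0.47201
Sum of the 9 terms: H(X,Y) = 2.8784 bits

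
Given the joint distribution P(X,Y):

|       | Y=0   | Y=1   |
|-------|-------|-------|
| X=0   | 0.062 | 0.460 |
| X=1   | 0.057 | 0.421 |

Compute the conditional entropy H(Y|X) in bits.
0.5265 bits

H(Y|X) = H(X,Y) - H(X)

H(X,Y) = -Σ_{x,y} P(x,y) log₂ P(x,y). Per-cell terms -P(x,y)·log₂P(x,y):
  X=0: 0.2487, 0.5153
  X=1: 0.2356, 0.5255
Sum of the 4 terms: H(X,Y) = 1.5251 bits

Marginal of X (row sums):
  P(X=0) = 0.062 + 0.460 = 0.522
  P(X=1) = 0.057 + 0.421 = 0.478
H(X) = -[0.522·log₂(0.522) + 0.478·log₂(0.478)]
  = 0.4896 + 0.5090 = 0.9986 bits

H(Y|X) = H(X,Y) - H(X) = 1.5251 - 0.9986 = 0.5265 bits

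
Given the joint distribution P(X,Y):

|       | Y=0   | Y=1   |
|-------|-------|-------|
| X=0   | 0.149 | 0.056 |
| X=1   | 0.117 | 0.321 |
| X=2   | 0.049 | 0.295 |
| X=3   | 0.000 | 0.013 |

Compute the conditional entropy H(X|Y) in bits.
1.4459 bits

H(X|Y) = H(X,Y) - H(Y)

H(X,Y) = -Σ_{x,y} P(x,y) log₂ P(x,y). Per-cell terms -P(x,y)·log₂P(x,y):
  X=0: 0.40925, 0.23287
  X=1: 0.36216, 0.52623
  X=2: 0.21320, 0.51956
  X=3: 0.00000, 0.08145
  (cells with P = 0 contribute 0)
Sum of the 8 terms: H(X,Y) = 2.34472 bits

Marginal of Y (column sums):
  P(Y=0) = 0.149 + 0.117 + 0.049 + 0.000 = 0.315
  P(Y=1) = 0.056 + 0.321 + 0.295 + 0.013 = 0.685
H(Y) = -[0.315·log₂(0.315) + 0.685·log₂(0.685)]
  = 0.52497 + 0.37389 = 0.89886 bits

H(X|Y) = H(X,Y) - H(Y) = 2.34472 - 0.89886 = 1.4459 bits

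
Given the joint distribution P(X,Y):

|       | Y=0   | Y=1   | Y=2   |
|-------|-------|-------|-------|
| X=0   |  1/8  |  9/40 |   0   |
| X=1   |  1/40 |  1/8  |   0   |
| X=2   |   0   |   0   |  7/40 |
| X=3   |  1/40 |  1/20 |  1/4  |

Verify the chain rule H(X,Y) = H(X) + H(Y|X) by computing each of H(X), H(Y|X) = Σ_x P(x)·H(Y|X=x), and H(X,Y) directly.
H(X) = 1.9077 bits, H(Y|X) = 0.7488 bits, H(X,Y) = 2.6564 bits

Marginal of X (row sums):
  P(X=0) = 1/8 + 9/40 + 0 = 7/20
  P(X=1) = 1/40 + 1/8 + 0 = 3/20
  P(X=2) = 0 + 0 + 7/40 = 7/40
  P(X=3) = 1/40 + 1/20 + 1/4 = 13/40
H(X) = -[(7/20)·log₂(7/20) + (3/20)·log₂(3/20) + (7/40)·log₂(7/40) + (13/40)·log₂(13/40)]
  = 0.5301 + 0.4105 + 0.4401 + 0.5270 = 1.9077 bits

H(Y|X) = Σ_x P(x)·H(Y|X=x):
  X=0: P(X=0) = 7/20, P(Y|X=0) = (5/14, 9/14, 0) → H(Y|X=0) = 0.9403
  X=1: P(X=1) = 3/20, P(Y|X=1) = (1/6, 5/6, 0) → H(Y|X=1) = 0.6500
  X=2: P(X=2) = 7/40, P(Y|X=2) = (0, 0, 1) → H(Y|X=2) = 0.0000
  X=3: P(X=3) = 13/40, P(Y|X=3) = (1/13, 2/13, 10/13) → H(Y|X=3) = 0.9913
H(Y|X) = (7/20)·0.9403 + (3/20)·0.6500 + (7/40)·0.0000 + (13/40)·0.9913 = 0.7488 bits

H(X,Y) = -Σ_{x,y} P(x,y) log₂ P(x,y). Per-cell terms -P(x,y)·log₂P(x,y):
  X=0: 0.3750, 0.4842, 0.0000
  X=1: 0.1330, 0.3750, 0.0000
  X=2: 0.0000, 0.0000, 0.4401
  X=3: 0.1330, 0.2161, 0.5000
  (cells with P = 0 contribute 0)
Sum of the 12 terms: H(X,Y) = 2.6564 bits

Chain rule check:
  H(X) + H(Y|X) = 1.9077 + 0.7488 = 2.6565 bits
  H(X,Y) = 2.6564 bits
✓ Chain rule verified (Δ = 0.0001 is 4-dp rounding noise: each of the three values was rounded independently).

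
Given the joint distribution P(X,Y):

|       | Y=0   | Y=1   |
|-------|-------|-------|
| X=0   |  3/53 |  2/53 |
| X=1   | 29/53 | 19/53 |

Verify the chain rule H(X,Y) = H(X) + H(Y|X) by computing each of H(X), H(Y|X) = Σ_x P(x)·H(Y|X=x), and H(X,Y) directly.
H(X) = 0.4508 bits, H(Y|X) = 0.9687 bits, H(X,Y) = 1.4195 bits

Marginal of X (row sums):
  P(X=0) = 3/53 + 2/53 = 5/53
  P(X=1) = 29/53 + 19/53 = 48/53
H(X) = -[(5/53)·log₂(5/53) + (48/53)·log₂(48/53)]
  = 0.3213 + 0.1295 = 0.4508 bits

H(Y|X) = Σ_x P(x)·H(Y|X=x):
  X=0: P(X=0) = 5/53, P(Y|X=0) = (3/5, 2/5) → H(Y|X=0) = 0.9710
  X=1: P(X=1) = 48/53, P(Y|X=1) = (29/48, 19/48) → H(Y|X=1) = 0.9685
H(Y|X) = (5/53)·0.9710 + (48/53)·0.9685 = 0.9687 bits

H(X,Y) = -Σ_{x,y} P(x,y) log₂ P(x,y). Per-cell terms -P(x,y)·log₂P(x,y):
  X=0: 0.2345, 0.1784
  X=1: 0.4760, 0.5306
Sum of the 4 terms: H(X,Y) = 1.4195 bits

Chain rule check:
  H(X) + H(Y|X) = 0.4508 + 0.9687 = 1.4195 bits
  H(X,Y) = 1.4195 bits
✓ Chain rule verified.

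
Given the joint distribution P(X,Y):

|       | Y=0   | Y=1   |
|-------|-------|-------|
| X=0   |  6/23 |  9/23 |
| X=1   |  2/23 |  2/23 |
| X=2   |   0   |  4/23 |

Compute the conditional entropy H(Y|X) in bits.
0.8071 bits

H(Y|X) = H(X,Y) - H(X)

H(X,Y) = -Σ_{x,y} P(x,y) log₂ P(x,y). Per-cell terms -P(x,y)·log₂P(x,y):
  X=0: 0.50572, 0.52968
  X=1: 0.30640, 0.30640
  X=2: 0.00000, 0.43888
  (cells with P = 0 contribute 0)
Sum of the 6 terms: H(X,Y) = 2.08708 bits

Marginal of X (row sums):
  P(X=0) = 6/23 + 9/23 = 15/23
  P(X=1) = 2/23 + 2/23 = 4/23
  P(X=2) = 0 + 4/23 = 4/23
H(X) = -[(15/23)·log₂(15/23) + (4/23)·log₂(4/23) + (4/23)·log₂(4/23)]
  = 0.40218 + 0.43888 + 0.43888 = 1.27994 bits

H(Y|X) = H(X,Y) - H(X) = 2.08708 - 1.27994 = 0.8071 bits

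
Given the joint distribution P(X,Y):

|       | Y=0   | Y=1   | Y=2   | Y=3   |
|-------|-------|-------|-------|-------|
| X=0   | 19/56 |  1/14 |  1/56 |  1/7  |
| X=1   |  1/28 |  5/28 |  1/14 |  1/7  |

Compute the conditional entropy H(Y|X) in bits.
1.6091 bits

H(Y|X) = H(X,Y) - H(X)

H(X,Y) = -Σ_{x,y} P(x,y) log₂ P(x,y). Per-cell terms -P(x,y)·log₂P(x,y):
  X=0: 0.52909, 0.27195, 0.10370, 0.40105
  X=1: 0.17169, 0.44383, 0.27195, 0.40105
Sum of the 8 terms: H(X,Y) = 2.5943 bits

Marginal of X (row sums):
  P(X=0) = 19/56 + 1/14 + 1/56 + 1/7 = 4/7
  P(X=1) = 1/28 + 5/28 + 1/14 + 1/7 = 3/7
H(X) = -[(4/7)·log₂(4/7) + (3/7)·log₂(3/7)]
  = 0.46135 + 0.52388 = 0.9852 bits

H(Y|X) = H(X,Y) - H(X) = 2.5943 - 0.9852 = 1.6091 bits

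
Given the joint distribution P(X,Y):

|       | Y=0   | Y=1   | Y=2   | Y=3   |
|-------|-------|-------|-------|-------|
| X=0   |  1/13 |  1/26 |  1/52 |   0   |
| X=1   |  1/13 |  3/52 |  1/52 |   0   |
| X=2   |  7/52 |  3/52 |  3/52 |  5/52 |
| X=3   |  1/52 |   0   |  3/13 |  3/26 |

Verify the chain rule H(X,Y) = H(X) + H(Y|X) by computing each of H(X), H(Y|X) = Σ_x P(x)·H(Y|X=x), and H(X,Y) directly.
H(X) = 1.8654 bits, H(Y|X) = 1.4878 bits, H(X,Y) = 3.3532 bits

Marginal of X (row sums):
  P(X=0) = 1/13 + 1/26 + 1/52 + 0 = 7/52
  P(X=1) = 1/13 + 3/52 + 1/52 + 0 = 2/13
  P(X=2) = 7/52 + 3/52 + 3/52 + 5/52 = 9/26
  P(X=3) = 1/52 + 0 + 3/13 + 3/26 = 19/52
H(X) = -[(7/52)·log₂(7/52) + (2/13)·log₂(2/13) + (9/26)·log₂(9/26) + (19/52)·log₂(19/52)]
  = 0.38945 + 0.41545 + 0.52979 + 0.53073 = 1.8654 bits

H(Y|X) = Σ_x P(x)·H(Y|X=x):
  X=0: P(X=0) = 7/52, P(Y|X=0) = (4/7, 2/7, 1/7, 0) → H(Y|X=0) = 1.37878
  X=1: P(X=1) = 2/13, P(Y|X=1) = (1/2, 3/8, 1/8, 0) → H(Y|X=1) = 1.40564
  X=2: P(X=2) = 9/26, P(Y|X=2) = (7/18, 1/6, 1/6, 5/18) → H(Y|X=2) = 1.90488
  X=3: P(X=3) = 19/52, P(Y|X=3) = (1/19, 0, 12/19, 6/19) → H(Y|X=3) = 1.16744
H(Y|X) = (7/52)·1.37878 + (2/13)·1.40564 + (9/26)·1.90488 + (19/52)·1.16744 = 1.4878 bits

H(X,Y) = -Σ_{x,y} P(x,y) log₂ P(x,y). Per-cell terms -P(x,y)·log₂P(x,y):
  X=0: 0.28465, 0.18079, 0.10962, 0.00000
  X=1: 0.28465, 0.23743, 0.10962, 0.00000
  X=2: 0.38945, 0.23743, 0.23743, 0.32486
  X=3: 0.10962, 0.00000, 0.48819, 0.35948
  (cells with P = 0 contribute 0)
Sum of the 16 terms: H(X,Y) = 3.3532 bits

Chain rule check:
  H(X) + H(Y|X) = 1.8654 + 1.4878 = 3.3532 bits
  H(X,Y) = 3.3532 bits
✓ Chain rule verified.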